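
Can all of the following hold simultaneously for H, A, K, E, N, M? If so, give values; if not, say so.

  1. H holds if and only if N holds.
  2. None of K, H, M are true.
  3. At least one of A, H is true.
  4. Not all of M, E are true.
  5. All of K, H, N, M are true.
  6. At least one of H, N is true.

Case H = True:
  Constraint (2) is violated (H=T) — contradiction.
Case H = False:
  Constraint (5) is violated (H=F) — contradiction.
Both cases fail — unsatisfiable.

UNSATISFIABLE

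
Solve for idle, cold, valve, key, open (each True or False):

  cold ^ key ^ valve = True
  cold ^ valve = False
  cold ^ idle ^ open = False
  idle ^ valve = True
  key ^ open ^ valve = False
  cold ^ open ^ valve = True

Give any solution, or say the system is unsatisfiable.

idle=T; cold=F; valve=F; key=T; open=T

cold ^ key ^ valve = F ^ T ^ F = True ✓
cold ^ valve = F ^ F = False ✓
cold ^ idle ^ open = F ^ T ^ T = False ✓
idle ^ valve = T ^ F = True ✓
key ^ open ^ valve = T ^ T ^ F = False ✓
cold ^ open ^ valve = F ^ T ^ F = True ✓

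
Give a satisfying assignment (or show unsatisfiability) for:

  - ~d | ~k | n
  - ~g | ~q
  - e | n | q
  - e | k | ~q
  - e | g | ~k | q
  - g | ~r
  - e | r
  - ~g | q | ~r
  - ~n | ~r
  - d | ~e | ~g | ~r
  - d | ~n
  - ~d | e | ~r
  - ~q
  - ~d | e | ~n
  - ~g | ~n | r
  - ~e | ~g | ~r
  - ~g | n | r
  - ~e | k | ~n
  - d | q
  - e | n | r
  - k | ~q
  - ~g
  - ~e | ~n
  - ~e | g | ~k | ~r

r=F, k=F, g=F, e=T, n=F, d=T, q=F

Unit clause (~q) forces q = False.
In (d | q) only d is left, so d = True.
Unit clause (~g) forces g = False.
In (g | ~r) only ~r is left, so r = False.
In (e | r) only e is left, so e = True.
In (~e | ~n) only ~n is left, so n = False.
In (~d | ~k | n) only ~k is left, so k = False.
All clauses satisfied.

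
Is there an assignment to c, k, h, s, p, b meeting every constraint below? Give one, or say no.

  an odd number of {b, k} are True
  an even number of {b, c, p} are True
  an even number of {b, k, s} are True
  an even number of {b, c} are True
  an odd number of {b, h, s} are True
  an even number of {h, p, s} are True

c = True; k = False; h = True; s = True; p = False; b = True

{b, k}: 1 true → odd ✓
{b, c, p}: 2 true → even ✓
{b, k, s}: 2 true → even ✓
{b, c}: 2 true → even ✓
{b, h, s}: 3 true → odd ✓
{h, p, s}: 2 true → even ✓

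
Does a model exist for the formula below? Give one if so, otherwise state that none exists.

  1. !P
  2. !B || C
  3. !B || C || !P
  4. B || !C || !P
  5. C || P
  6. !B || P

B=F, C=T, P=F

Unit clause (!P) forces P = False.
In (C || P) only C is left, so C = True.
In (!B || P) only !B is left, so B = False.
Check each clause:
  (!P): !P holds.
  (!B || C): !B holds.
  (!B || C || !P): !B holds.
  (B || !C || !P): !P holds.
  (C || P): C holds.
  (!B || P): !B holds.
All clauses satisfied.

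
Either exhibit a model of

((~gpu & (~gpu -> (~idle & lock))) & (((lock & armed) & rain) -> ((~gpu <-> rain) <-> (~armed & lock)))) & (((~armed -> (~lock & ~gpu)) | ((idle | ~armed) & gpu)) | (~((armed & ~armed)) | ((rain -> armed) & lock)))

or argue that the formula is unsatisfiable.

rain=T, lock=T, armed=F, idle=F, gpu=F

  (~gpu & (~gpu -> (~idle & lock))) & (((lock & armed) & rain) -> ((~gpu <-> rain) <-> (~armed & lock))) = True
    ~gpu & (~gpu -> (~idle & lock)) = True
      ~gpu = True
      ~gpu -> (~idle & lock) = True
        ~gpu = True
        ~idle & lock = True
          ~idle = True
    ((lock & armed) & rain) -> ((~gpu <-> rain) <-> (~armed & lock)) = True
      (lock & armed) & rain = False
        lock & armed = False
      (~gpu <-> rain) <-> (~armed & lock) = True
        ~gpu <-> rain = True
          ~gpu = True
        ~armed & lock = True
          ~armed = True
  ((~armed -> (~lock & ~gpu)) | ((idle | ~armed) & gpu)) | (~((armed & ~armed)) | ((rain -> armed) & lock)) = True
    (~armed -> (~lock & ~gpu)) | ((idle | ~armed) & gpu) = False
      ~armed -> (~lock & ~gpu) = False
        ~armed = True
        ~lock & ~gpu = False
          ~lock = False
          ~gpu = True
      (idle | ~armed) & gpu = False
        idle | ~armed = True
          ~armed = True
    ~((armed & ~armed)) | ((rain -> armed) & lock) = True
      ~((armed & ~armed)) = True
        armed & ~armed = False
          ~armed = True
      (rain -> armed) & lock = False
        rain -> armed = False
Both conjuncts True, so the formula holds.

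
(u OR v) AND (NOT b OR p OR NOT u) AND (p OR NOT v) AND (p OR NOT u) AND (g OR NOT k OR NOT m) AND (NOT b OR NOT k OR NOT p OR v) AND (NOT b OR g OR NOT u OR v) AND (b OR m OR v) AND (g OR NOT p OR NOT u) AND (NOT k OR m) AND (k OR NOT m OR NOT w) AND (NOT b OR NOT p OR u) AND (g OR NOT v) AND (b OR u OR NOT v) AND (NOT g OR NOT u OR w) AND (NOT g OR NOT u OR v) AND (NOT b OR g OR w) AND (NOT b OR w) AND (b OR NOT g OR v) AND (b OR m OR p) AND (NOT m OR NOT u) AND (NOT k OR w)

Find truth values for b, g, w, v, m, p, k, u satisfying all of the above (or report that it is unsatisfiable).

Set b = True.
  then (NOT b OR w) forces w = True.
Try g = False:
  (g OR NOT v) forces v = False.
  (u OR v) forces u = True.
  clause (NOT b OR g OR NOT u OR v) is falsified — backtrack.
So g = True.
Try v = False:
  (u OR v) forces u = True.
  clause (NOT g OR NOT u OR v) is falsified — backtrack.
So v = True.
  then (p OR NOT v) forces p = True.
  then (NOT b OR NOT p OR u) forces u = True.
  then (NOT m OR NOT u) forces m = False.
  then (NOT k OR m) forces k = False.
All clauses satisfied.

b: True; g: True; w: True; v: True; m: False; p: True; k: False; u: True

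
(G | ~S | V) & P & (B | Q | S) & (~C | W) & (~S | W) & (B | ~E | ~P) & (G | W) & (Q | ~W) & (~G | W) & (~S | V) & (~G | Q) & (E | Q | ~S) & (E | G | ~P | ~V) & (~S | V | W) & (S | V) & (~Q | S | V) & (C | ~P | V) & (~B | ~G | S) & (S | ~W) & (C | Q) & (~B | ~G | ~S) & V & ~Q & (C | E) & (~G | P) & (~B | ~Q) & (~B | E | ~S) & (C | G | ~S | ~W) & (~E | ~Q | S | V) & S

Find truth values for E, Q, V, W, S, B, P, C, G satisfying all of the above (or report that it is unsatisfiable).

No satisfying assignment exists.

Case Q = True:
  Clause (~Q) is falsified — contradiction.
Case Q = False:
  (P) forces P = True.
  (Q | ~W) forces W = False.
  (~C | W) forces C = False.
  Clause (C | Q) is falsified — contradiction.
Both cases fail, so the formula is unsatisfiable.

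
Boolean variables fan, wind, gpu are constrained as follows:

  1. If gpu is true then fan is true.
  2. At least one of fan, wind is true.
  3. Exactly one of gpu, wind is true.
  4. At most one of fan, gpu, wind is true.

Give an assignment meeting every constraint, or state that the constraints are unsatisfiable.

fan=F; wind=T; gpu=F

  (1) gpu=F ⇒ fan: vacuous ✓
  (2) {fan, wind}: 1 true — at least one ✓
  (3) {gpu, wind}: 1 true — exactly one ✓
  (4) {fan, gpu, wind}: 1 true — at most one ✓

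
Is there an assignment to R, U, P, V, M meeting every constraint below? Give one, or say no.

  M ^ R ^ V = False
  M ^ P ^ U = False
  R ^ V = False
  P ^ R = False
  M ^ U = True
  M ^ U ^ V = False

R: True; U: True; P: True; V: True; M: False

M ^ R ^ V = F ^ T ^ T = False ✓
M ^ P ^ U = F ^ T ^ T = False ✓
R ^ V = T ^ T = False ✓
P ^ R = T ^ T = False ✓
M ^ U = F ^ T = True ✓
M ^ U ^ V = F ^ T ^ T = False ✓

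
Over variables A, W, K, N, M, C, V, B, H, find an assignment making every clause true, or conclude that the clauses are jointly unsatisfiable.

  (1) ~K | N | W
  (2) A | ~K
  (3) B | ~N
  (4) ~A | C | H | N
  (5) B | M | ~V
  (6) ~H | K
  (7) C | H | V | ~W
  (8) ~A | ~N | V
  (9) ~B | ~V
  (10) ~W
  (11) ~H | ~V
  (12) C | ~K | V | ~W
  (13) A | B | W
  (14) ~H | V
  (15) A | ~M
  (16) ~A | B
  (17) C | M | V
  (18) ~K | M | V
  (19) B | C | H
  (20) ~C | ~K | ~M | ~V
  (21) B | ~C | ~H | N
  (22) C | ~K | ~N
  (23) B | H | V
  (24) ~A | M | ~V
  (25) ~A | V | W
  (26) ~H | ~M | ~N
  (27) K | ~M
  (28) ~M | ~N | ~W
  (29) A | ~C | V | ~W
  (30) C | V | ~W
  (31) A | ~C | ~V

A = False; W = False; K = False; N = False; M = False; C = True; V = False; B = True; H = False

Unit clause (~W) forces W = False.
Try A = True:
  (~A | B) forces B = True.
  (~B | ~V) forces V = False.
  clause (~A | V | W) is falsified — backtrack.
So A = False.
  then (A | ~K) forces K = False.
  then (~H | K) forces H = False.
  then (A | B | W) forces B = True.
  then (A | ~M) forces M = False.
  then (~B | ~V) forces V = False.
  then (C | M | V) forces C = True.
Set N = False.
All clauses satisfied.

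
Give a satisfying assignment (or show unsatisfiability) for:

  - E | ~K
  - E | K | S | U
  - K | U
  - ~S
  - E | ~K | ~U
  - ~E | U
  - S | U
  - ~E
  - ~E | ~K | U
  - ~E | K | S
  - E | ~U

No satisfying assignment exists.

Case S = True:
  Clause (~S) is falsified — contradiction.
Case S = False:
  (S | U) forces U = True.
  (~E) forces E = False.
  Clause (E | ~U) is falsified — contradiction.
Both cases fail, so the formula is unsatisfiable.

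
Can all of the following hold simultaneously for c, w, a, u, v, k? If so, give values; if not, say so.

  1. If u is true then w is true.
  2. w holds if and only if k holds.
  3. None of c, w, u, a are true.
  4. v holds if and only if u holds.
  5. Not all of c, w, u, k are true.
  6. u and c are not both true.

c = False, w = False, a = False, u = False, v = False, k = False

  (1) u=F ⇒ w: vacuous ✓
  (2) w=F, k=F — same ✓
  (3) {c, w, u, a}: 0 true — none ✓
  (4) v=F, u=F — same ✓
  (5) {c, w, u, k}: 0/4 true — not all ✓
  (6) u=F, c=F — not both ✓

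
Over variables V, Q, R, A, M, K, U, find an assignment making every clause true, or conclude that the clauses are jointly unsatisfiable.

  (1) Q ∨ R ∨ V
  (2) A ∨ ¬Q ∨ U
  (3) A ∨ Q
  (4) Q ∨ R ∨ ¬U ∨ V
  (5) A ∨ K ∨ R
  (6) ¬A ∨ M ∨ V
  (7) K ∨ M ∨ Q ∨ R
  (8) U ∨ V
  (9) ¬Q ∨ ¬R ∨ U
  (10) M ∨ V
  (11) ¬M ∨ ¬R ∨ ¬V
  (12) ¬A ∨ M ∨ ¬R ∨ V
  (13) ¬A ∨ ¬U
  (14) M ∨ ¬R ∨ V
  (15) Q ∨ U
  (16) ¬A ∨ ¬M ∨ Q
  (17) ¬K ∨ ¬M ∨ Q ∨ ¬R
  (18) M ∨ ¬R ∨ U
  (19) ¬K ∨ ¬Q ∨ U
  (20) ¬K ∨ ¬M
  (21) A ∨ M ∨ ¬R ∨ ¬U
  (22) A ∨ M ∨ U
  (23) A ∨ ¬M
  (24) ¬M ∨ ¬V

V: True, Q: True, R: False, A: False, M: False, K: True, U: True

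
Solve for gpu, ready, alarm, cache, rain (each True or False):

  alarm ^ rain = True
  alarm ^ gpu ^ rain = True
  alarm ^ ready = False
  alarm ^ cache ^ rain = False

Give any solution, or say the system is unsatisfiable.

gpu = False, ready = False, alarm = False, cache = True, rain = True

alarm ^ rain = F ^ T = True ✓
alarm ^ gpu ^ rain = F ^ F ^ T = True ✓
alarm ^ ready = F ^ F = False ✓
alarm ^ cache ^ rain = F ^ T ^ T = False ✓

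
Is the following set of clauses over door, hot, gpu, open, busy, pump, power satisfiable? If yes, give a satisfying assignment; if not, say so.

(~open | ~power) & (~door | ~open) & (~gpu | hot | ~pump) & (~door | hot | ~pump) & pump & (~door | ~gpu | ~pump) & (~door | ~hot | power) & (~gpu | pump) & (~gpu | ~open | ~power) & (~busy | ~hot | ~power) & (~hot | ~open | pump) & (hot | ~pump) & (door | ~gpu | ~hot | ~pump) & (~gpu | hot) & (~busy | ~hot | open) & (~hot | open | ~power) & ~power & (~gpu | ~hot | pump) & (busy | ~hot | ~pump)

door = False, hot = True, gpu = False, open = True, busy = True, pump = True, power = False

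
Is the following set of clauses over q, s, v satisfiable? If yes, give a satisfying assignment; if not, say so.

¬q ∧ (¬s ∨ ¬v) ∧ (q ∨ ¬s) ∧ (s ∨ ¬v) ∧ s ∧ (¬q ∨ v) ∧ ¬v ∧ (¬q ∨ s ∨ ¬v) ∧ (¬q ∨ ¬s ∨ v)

Case q = True:
  Clause (¬q) is falsified — contradiction.
Case q = False:
  (q ∨ ¬s) forces s = False.
  Clause (s) is falsified — contradiction.
Both cases fail, so the formula is unsatisfiable.

No satisfying assignment exists.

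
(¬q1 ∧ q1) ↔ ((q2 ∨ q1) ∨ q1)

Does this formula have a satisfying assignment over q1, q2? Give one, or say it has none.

q1 = False; q2 = False

  (¬q1 ∧ q1) ↔ ((q2 ∨ q1) ∨ q1) = True
    ¬q1 ∧ q1 = False
      ¬q1 = True
    (q2 ∨ q1) ∨ q1 = False
      q2 ∨ q1 = False
The formula evaluates to True.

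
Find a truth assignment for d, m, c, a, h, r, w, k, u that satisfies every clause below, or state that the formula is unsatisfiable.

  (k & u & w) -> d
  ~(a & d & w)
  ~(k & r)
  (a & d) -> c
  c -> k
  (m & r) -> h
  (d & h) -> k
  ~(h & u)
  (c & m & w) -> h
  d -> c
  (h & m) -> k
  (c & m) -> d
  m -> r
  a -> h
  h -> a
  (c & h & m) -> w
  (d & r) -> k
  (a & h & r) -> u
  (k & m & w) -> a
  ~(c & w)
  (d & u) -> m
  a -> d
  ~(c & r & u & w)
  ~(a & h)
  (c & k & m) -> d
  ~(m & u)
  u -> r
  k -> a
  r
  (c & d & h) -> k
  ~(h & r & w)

Unit clause (r) forces r = True.
In (~k | ~r) only ~k is left, so k = False.
In (~d | k | ~r) only ~d is left, so d = False.
In (~c | k) only ~c is left, so c = False.
In (~a | d) only ~a is left, so a = False.
In (a | ~h) only ~h is left, so h = False.
In (h | ~m | ~r) only ~m is left, so m = False.
Set w = False.
Set u = False.
All clauses satisfied.

d=F, m=F, c=F, a=F, h=F, r=T, w=F, k=F, u=F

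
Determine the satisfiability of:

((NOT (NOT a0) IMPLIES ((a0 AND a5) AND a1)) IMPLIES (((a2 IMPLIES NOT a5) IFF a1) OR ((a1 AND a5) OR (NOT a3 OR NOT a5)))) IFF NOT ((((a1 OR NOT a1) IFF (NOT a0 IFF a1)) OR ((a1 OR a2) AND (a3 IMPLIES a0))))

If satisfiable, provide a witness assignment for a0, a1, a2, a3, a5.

a0 = False; a1 = False; a2 = False; a3 = False; a5 = False

  ((NOT (NOT a0) IMPLIES ((a0 AND a5) AND a1)) IMPLIES (((a2 IMPLIES NOT a5) IFF a1) OR ((a1 AND a5) OR (NOT a3 OR NOT a5)))) IFF NOT ((((a1 OR NOT a1) IFF (NOT a0 IFF a1)) OR ((a1 OR a2) AND (a3 IMPLIES a0)))) = True
    (NOT (NOT a0) IMPLIES ((a0 AND a5) AND a1)) IMPLIES (((a2 IMPLIES NOT a5) IFF a1) OR ((a1 AND a5) OR (NOT a3 OR NOT a5))) = True
      NOT (NOT a0) IMPLIES ((a0 AND a5) AND a1) = True
        NOT (NOT a0) = False
          NOT a0 = True
        (a0 AND a5) AND a1 = False
          a0 AND a5 = False
      ((a2 IMPLIES NOT a5) IFF a1) OR ((a1 AND a5) OR (NOT a3 OR NOT a5)) = True
        (a2 IMPLIES NOT a5) IFF a1 = False
          a2 IMPLIES NOT a5 = True
            NOT a5 = True
        (a1 AND a5) OR (NOT a3 OR NOT a5) = True
          a1 AND a5 = False
          NOT a3 OR NOT a5 = True
            NOT a3 = True
            NOT a5 = True
    NOT ((((a1 OR NOT a1) IFF (NOT a0 IFF a1)) OR ((a1 OR a2) AND (a3 IMPLIES a0)))) = True
      ((a1 OR NOT a1) IFF (NOT a0 IFF a1)) OR ((a1 OR a2) AND (a3 IMPLIES a0)) = False
        (a1 OR NOT a1) IFF (NOT a0 IFF a1) = False
          a1 OR NOT a1 = True
            NOT a1 = True
          NOT a0 IFF a1 = False
            NOT a0 = True
        (a1 OR a2) AND (a3 IMPLIES a0) = False
          a1 OR a2 = False
          a3 IMPLIES a0 = True
The formula evaluates to True.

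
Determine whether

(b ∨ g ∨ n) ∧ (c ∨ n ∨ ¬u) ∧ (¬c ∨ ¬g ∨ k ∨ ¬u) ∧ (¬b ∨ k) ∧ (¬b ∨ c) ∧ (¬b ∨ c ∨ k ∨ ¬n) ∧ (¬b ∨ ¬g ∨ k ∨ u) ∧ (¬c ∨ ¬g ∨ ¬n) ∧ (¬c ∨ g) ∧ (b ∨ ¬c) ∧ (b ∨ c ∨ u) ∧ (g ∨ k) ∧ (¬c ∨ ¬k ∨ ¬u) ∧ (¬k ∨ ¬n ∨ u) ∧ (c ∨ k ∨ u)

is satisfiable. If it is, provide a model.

Set g = False.
  then (¬c ∨ g) forces c = False.
  then (g ∨ k) forces k = True.
  then (¬b ∨ c) forces b = False.
  then (b ∨ c ∨ u) forces u = True.
  then (b ∨ g ∨ n) forces n = True.
All clauses satisfied.

g = False, k = True, n = True, u = True, b = False, c = False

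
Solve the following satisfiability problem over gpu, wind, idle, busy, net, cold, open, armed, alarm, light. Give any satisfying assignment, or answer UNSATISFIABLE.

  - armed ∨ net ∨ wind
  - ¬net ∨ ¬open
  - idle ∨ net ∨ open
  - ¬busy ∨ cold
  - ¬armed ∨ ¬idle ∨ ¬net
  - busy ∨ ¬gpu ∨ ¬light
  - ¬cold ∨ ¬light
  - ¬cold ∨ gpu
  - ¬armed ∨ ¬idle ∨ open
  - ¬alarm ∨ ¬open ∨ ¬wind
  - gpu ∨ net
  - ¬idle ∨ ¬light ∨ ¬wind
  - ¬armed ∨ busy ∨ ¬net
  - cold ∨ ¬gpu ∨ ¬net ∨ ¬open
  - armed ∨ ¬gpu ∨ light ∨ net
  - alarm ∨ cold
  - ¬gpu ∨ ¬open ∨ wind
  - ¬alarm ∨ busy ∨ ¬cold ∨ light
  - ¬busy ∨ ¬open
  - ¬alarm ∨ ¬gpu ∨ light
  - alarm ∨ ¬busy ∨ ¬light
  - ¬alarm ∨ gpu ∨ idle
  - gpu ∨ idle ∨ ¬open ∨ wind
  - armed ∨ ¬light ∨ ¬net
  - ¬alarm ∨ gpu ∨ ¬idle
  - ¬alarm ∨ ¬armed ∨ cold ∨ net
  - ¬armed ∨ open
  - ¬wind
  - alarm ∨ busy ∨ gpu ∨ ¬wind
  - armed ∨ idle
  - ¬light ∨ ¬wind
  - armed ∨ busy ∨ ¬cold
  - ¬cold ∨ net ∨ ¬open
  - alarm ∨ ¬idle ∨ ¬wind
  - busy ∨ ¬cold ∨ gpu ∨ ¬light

Unit clause (¬wind) forces wind = False.
Set gpu = True.
  then (¬gpu ∨ ¬open ∨ wind) forces open = False.
  then (¬armed ∨ open) forces armed = False.
  then (armed ∨ idle) forces idle = True.
  then (armed ∨ net ∨ wind) forces net = True.
  then (armed ∨ ¬light ∨ ¬net) forces light = False.
  then (¬alarm ∨ ¬gpu ∨ light) forces alarm = False.
  then (alarm ∨ cold) forces cold = True.
  then (armed ∨ busy ∨ ¬cold) forces busy = True.
All clauses satisfied.

gpu=T, wind=F, idle=T, busy=T, net=T, cold=T, open=F, armed=F, alarm=F, light=F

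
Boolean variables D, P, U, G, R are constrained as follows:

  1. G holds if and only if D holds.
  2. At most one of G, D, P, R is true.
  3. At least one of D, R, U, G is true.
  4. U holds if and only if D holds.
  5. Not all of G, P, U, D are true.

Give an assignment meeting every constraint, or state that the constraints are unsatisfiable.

D: False, P: False, U: False, G: False, R: True

  (1) G=F, D=F — same ✓
  (2) {G, D, P, R}: 1 true — at most one ✓
  (3) {D, R, U, G}: 1 true — at least one ✓
  (4) U=F, D=F — same ✓
  (5) {G, P, U, D}: 0/4 true — not all ✓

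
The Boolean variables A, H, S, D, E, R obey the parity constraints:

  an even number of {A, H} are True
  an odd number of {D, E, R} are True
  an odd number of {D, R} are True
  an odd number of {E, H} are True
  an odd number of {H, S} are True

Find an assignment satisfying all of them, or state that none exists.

A = True, H = True, S = False, D = True, E = False, R = False

{A, H}: 2 true → even ✓
{D, E, R}: 1 true → odd ✓
{D, R}: 1 true → odd ✓
{E, H}: 1 true → odd ✓
{H, S}: 1 true → odd ✓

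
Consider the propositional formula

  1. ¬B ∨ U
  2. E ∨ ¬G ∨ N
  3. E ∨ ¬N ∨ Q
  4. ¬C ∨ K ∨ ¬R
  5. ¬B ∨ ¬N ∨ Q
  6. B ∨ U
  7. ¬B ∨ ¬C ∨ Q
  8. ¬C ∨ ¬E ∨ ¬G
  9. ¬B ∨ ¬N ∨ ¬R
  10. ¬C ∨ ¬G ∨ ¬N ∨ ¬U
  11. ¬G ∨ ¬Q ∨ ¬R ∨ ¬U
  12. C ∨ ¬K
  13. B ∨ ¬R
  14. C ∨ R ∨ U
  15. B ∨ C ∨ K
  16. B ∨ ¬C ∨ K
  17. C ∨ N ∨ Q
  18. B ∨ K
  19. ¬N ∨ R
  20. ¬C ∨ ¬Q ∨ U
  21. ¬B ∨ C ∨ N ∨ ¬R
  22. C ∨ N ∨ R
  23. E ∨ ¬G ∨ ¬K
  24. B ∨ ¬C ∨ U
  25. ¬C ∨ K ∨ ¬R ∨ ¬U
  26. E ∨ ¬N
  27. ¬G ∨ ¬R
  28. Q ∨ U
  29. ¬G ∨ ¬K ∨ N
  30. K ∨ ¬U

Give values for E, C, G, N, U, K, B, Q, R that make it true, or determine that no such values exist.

E = False, C = True, G = False, N = False, U = True, K = True, B = False, Q = True, R = False

Set E = False.
  then (E ∨ ¬N) forces N = False.
  then (E ∨ ¬G ∨ N) forces G = False.
Try C = False:
  (C ∨ ¬K) forces K = False.
  (B ∨ C ∨ K) forces B = True.
  (¬B ∨ U) forces U = True.
  clause (K ∨ ¬U) is falsified — backtrack.
So C = True.
Set U = True.
  then (K ∨ ¬U) forces K = True.
Set B = False.
  then (B ∨ ¬R) forces R = False.
Set Q = True.
All clauses satisfied.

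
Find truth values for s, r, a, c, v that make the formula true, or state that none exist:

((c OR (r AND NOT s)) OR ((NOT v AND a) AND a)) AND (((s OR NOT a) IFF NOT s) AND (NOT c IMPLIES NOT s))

s: False, r: True, a: False, c: False, v: True

  (c OR (r AND NOT s)) OR ((NOT v AND a) AND a) = True
    c OR (r AND NOT s) = True
      r AND NOT s = True
        NOT s = True
    (NOT v AND a) AND a = False
      NOT v AND a = False
        NOT v = False
  ((s OR NOT a) IFF NOT s) AND (NOT c IMPLIES NOT s) = True
    (s OR NOT a) IFF NOT s = True
      s OR NOT a = True
        NOT a = True
      NOT s = True
    NOT c IMPLIES NOT s = True
      NOT c = True
      NOT s = True
Both conjuncts True, so the formula holds.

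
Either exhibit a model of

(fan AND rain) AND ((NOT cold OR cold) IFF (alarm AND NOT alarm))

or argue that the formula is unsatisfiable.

The formula is unsatisfiable.

The conjunct (NOT cold OR cold) IFF (alarm AND NOT alarm) is unsatisfiable on its own:
  cold=F, alarm=F: evaluates to False.
  cold=F, alarm=T: evaluates to False.
  cold=T, alarm=F: evaluates to False.
  cold=T, alarm=T: evaluates to False.
So the whole conjunction is unsatisfiable.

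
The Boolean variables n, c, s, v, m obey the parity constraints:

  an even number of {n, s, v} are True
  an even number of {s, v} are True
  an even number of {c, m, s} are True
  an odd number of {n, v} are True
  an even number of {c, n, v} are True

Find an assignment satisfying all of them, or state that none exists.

n: False; c: True; s: True; v: True; m: False

{n, s, v}: 2 true → even ✓
{s, v}: 2 true → even ✓
{c, m, s}: 2 true → even ✓
{n, v}: 1 true → odd ✓
{c, n, v}: 2 true → even ✓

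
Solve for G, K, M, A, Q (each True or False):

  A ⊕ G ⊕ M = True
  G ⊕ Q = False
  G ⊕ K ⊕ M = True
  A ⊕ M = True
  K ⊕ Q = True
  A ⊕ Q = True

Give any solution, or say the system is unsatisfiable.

G = False, K = True, M = False, A = True, Q = False

A ⊕ G ⊕ M = T ⊕ F ⊕ F = True ✓
G ⊕ Q = F ⊕ F = False ✓
G ⊕ K ⊕ M = F ⊕ T ⊕ F = True ✓
A ⊕ M = T ⊕ F = True ✓
K ⊕ Q = T ⊕ F = True ✓
A ⊕ Q = T ⊕ F = True ✓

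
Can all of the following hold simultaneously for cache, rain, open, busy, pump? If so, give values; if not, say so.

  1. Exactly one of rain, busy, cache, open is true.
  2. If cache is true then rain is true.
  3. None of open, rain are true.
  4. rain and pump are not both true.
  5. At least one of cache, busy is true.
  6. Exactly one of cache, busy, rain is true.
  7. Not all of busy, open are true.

cache = False, rain = False, open = False, busy = True, pump = False

  (1) {rain, busy, cache, open}: 1 true — exactly one ✓
  (2) cache=F ⇒ rain: vacuous ✓
  (3) {open, rain}: 0 true — none ✓
  (4) rain=F, pump=F — not both ✓
  (5) {cache, busy}: 1 true — at least one ✓
  (6) {cache, busy, rain}: 1 true — exactly one ✓
  (7) {busy, open}: 1/2 true — not all ✓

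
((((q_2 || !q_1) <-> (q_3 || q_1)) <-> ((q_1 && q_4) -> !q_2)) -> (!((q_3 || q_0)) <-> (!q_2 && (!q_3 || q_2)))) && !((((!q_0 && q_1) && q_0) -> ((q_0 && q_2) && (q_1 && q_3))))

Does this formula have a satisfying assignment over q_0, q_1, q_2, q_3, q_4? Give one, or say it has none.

The conjunct !((((!q_0 && q_1) && q_0) -> ((q_0 && q_2) && (q_1 && q_3)))) is unsatisfiable on its own:
  q_0 = True: this becomes !((False -> (q_2 && (q_1 && q_3)))) = False.
  q_0 = False: this becomes !((False -> False)) = False.
So the whole conjunction is unsatisfiable.

The formula is unsatisfiable.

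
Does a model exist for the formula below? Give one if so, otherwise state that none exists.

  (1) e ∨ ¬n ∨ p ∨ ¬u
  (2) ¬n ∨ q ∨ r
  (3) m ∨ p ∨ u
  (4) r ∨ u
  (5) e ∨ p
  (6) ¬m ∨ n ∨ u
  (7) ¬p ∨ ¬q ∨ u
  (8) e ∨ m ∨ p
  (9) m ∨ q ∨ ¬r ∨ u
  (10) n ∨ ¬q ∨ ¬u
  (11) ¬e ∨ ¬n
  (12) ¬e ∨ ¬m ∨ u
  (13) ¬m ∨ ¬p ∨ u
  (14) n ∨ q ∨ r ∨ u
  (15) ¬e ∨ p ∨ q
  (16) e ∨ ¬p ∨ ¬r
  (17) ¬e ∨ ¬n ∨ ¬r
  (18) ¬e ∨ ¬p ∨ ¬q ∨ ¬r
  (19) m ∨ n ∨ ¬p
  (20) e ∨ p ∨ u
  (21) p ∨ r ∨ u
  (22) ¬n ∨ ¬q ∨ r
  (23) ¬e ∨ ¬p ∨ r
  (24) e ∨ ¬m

Set q = False.
Set m = True.
  then (e ∨ ¬m) forces e = True.
  then (¬e ∨ ¬n) forces n = False.
  then (¬e ∨ ¬m ∨ u) forces u = True.
  then (¬e ∨ p ∨ q) forces p = True.
  then (¬e ∨ ¬p ∨ r) forces r = True.
All clauses satisfied.

q: False, m: True, n: False, u: True, p: True, r: True, e: True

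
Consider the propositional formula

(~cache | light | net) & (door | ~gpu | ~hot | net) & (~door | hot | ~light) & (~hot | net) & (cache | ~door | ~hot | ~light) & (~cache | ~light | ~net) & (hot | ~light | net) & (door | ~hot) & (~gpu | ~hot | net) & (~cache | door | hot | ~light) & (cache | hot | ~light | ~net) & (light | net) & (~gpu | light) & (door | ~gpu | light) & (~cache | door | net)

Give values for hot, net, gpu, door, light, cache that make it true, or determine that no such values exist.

hot = False; net = True; gpu = False; door = False; light = False; cache = False

Set hot = False.
Set net = True.
Try gpu = True:
  (~gpu | light) forces light = True.
  (~door | hot | ~light) forces door = False.
  (~cache | ~light | ~net) forces cache = False.
  clause (cache | hot | ~light | ~net) is falsified — backtrack.
So gpu = False.
Set door = False.
Set light = False.
Set cache = False.
All clauses satisfied.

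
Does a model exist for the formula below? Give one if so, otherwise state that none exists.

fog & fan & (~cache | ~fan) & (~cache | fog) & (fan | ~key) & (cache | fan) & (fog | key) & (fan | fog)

Unit clause (fog) forces fog = True.
Unit clause (fan) forces fan = True.
In (~cache | ~fan) only ~cache is left, so cache = False.
Set key = True.
All clauses satisfied.

fan = True, key = True, fog = True, cache = False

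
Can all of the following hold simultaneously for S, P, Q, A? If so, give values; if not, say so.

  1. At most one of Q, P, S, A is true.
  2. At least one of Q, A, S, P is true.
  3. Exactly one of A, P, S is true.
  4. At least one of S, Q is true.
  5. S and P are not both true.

S = True, P = False, Q = False, A = False

  (1) {Q, P, S, A}: 1 true — at most one ✓
  (2) {Q, A, S, P}: 1 true — at least one ✓
  (3) {A, P, S}: 1 true — exactly one ✓
  (4) {S, Q}: 1 true — at least one ✓
  (5) S=T, P=F — not both ✓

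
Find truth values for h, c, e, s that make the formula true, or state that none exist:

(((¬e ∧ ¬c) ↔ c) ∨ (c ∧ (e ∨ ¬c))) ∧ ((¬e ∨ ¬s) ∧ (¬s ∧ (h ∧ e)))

h: True, c: False, e: True, s: False

  ((¬e ∧ ¬c) ↔ c) ∨ (c ∧ (e ∨ ¬c)) = True
    (¬e ∧ ¬c) ↔ c = True
      ¬e ∧ ¬c = False
        ¬e = False
        ¬c = True
    c ∧ (e ∨ ¬c) = False
      e ∨ ¬c = True
        ¬c = True
  (¬e ∨ ¬s) ∧ (¬s ∧ (h ∧ e)) = True
    ¬e ∨ ¬s = True
      ¬e = False
      ¬s = True
    ¬s ∧ (h ∧ e) = True
      ¬s = True
      h ∧ e = True
Both conjuncts True, so the formula holds.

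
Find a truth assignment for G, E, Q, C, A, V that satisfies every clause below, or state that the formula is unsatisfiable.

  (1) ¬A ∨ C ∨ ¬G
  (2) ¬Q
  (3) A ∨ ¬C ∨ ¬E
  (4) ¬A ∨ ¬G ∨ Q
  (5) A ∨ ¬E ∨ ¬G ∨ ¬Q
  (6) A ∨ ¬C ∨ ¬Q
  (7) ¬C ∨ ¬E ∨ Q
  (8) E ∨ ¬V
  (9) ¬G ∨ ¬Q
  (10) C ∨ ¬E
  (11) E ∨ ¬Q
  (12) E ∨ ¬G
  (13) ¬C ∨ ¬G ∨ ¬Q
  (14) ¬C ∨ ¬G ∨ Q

Unit clause (¬Q) forces Q = False.
Set G = False.
Try E = True:
  (¬C ∨ ¬E ∨ Q) forces C = False.
  clause (C ∨ ¬E) is falsified — backtrack.
So E = False.
  then (E ∨ ¬V) forces V = False.
Set C = False.
Set A = False.
All clauses satisfied.

G = False, E = False, Q = False, C = False, A = False, V = False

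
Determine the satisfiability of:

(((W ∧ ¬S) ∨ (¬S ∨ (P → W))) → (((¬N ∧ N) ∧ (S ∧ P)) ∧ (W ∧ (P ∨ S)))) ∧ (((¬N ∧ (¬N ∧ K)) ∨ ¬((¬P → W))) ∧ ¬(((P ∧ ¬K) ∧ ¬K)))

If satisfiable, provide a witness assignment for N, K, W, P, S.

N = False, K = True, W = False, P = True, S = True

  ((W ∧ ¬S) ∨ (¬S ∨ (P → W))) → (((¬N ∧ N) ∧ (S ∧ P)) ∧ (W ∧ (P ∨ S))) = True
    (W ∧ ¬S) ∨ (¬S ∨ (P → W)) = False
      W ∧ ¬S = False
        ¬S = False
      ¬S ∨ (P → W) = False
        ¬S = False
        P → W = False
    ((¬N ∧ N) ∧ (S ∧ P)) ∧ (W ∧ (P ∨ S)) = False
      (¬N ∧ N) ∧ (S ∧ P) = False
        ¬N ∧ N = False
          ¬N = True
        S ∧ P = True
      W ∧ (P ∨ S) = False
        P ∨ S = True
  ((¬N ∧ (¬N ∧ K)) ∨ ¬((¬P → W))) ∧ ¬(((P ∧ ¬K) ∧ ¬K)) = True
    (¬N ∧ (¬N ∧ K)) ∨ ¬((¬P → W)) = True
      ¬N ∧ (¬N ∧ K) = True
        ¬N = True
        ¬N ∧ K = True
          ¬N = True
      ¬((¬P → W)) = False
        ¬P → W = True
          ¬P = False
    ¬(((P ∧ ¬K) ∧ ¬K)) = True
      (P ∧ ¬K) ∧ ¬K = False
        P ∧ ¬K = False
          ¬K = False
        ¬K = False
Both conjuncts True, so the formula holds.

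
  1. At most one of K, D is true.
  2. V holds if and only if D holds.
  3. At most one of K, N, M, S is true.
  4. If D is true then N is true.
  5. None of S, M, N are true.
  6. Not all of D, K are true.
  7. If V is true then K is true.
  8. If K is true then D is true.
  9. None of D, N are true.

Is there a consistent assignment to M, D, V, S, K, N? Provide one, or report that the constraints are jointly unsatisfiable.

M = False, D = False, V = False, S = False, K = False, N = False

  (1) {K, D}: 0 true — at most one ✓
  (2) V=F, D=F — same ✓
  (3) {K, N, M, S}: 0 true — at most one ✓
  (4) D=F ⇒ N: vacuous ✓
  (5) {S, M, N}: 0 true — none ✓
  (6) {D, K}: 0/2 true — not all ✓
  (7) V=F ⇒ K: vacuous ✓
  (8) K=F ⇒ D: vacuous ✓
  (9) {D, N}: 0 true — none ✓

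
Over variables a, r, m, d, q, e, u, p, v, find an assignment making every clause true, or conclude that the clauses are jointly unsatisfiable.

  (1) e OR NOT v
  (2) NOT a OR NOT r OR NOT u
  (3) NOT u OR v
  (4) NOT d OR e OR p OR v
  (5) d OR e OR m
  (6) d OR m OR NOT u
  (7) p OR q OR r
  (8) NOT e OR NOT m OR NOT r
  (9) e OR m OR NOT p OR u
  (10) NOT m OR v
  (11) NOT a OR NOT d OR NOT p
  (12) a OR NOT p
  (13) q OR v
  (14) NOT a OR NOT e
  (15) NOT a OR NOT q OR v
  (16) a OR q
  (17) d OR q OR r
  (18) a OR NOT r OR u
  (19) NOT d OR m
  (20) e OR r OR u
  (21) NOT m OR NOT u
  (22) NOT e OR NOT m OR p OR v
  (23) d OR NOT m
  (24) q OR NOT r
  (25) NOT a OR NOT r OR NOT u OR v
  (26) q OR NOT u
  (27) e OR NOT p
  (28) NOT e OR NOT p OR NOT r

a = False, r = False, m = False, d = False, q = True, e = True, u = False, p = False, v = False

Set a = False.
  then (a OR NOT p) forces p = False.
  then (a OR q) forces q = True.
Set r = False.
Set m = False.
  then (NOT d OR m) forces d = False.
  then (d OR e OR m) forces e = True.
  then (d OR m OR NOT u) forces u = False.
Set v = False.
All clauses satisfied.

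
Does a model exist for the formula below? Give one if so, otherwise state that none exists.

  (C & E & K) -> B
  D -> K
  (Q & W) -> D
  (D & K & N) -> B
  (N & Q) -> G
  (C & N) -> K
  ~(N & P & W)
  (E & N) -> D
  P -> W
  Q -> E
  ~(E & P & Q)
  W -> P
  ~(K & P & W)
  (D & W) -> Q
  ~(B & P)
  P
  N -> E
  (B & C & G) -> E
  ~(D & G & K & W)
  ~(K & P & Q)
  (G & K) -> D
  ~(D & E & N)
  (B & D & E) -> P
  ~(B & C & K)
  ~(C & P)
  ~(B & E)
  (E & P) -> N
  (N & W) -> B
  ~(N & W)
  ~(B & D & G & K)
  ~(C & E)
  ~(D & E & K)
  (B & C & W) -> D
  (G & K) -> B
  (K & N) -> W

E = False, K = False, B = False, G = False, C = False, N = False, W = True, P = True, D = False, Q = False

Unit clause (P) forces P = True.
In (~B | ~P) only ~B is left, so B = False.
In (~P | W) only W is left, so W = True.
In (~C | ~P) only ~C is left, so C = False.
In (~K | ~P | ~W) only ~K is left, so K = False.
In (~N | ~P | ~W) only ~N is left, so N = False.
In (~E | N | ~P) only ~E is left, so E = False.
In (E | ~Q) only ~Q is left, so Q = False.
In (~D | K) only ~D is left, so D = False.
Set G = False.
All clauses satisfied.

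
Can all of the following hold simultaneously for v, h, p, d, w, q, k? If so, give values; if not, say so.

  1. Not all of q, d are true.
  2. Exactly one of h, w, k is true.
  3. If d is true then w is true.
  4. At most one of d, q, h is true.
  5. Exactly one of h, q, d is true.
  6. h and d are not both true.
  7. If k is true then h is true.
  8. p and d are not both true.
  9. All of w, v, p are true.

v: True, h: False, p: True, d: False, w: True, q: True, k: False

  (1) {q, d}: 1/2 true — not all ✓
  (2) {h, w, k}: 1 true — exactly one ✓
  (3) d=F ⇒ w: vacuous ✓
  (4) {d, q, h}: 1 true — at most one ✓
  (5) {h, q, d}: 1 true — exactly one ✓
  (6) h=F, d=F — not both ✓
  (7) k=F ⇒ h: vacuous ✓
  (8) p=T, d=F — not both ✓
  (9) {w, v, p}: all 3 true ✓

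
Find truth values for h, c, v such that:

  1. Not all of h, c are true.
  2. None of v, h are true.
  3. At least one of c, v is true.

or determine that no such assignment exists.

h = False, c = True, v = False

  (1) {h, c}: 1/2 true — not all ✓
  (2) {v, h}: 0 true — none ✓
  (3) {c, v}: 1 true — at least one ✓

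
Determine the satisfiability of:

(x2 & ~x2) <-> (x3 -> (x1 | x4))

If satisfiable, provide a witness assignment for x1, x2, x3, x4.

x1: False; x2: True; x3: True; x4: False

  (x2 & ~x2) <-> (x3 -> (x1 | x4)) = True
    x2 & ~x2 = False
      ~x2 = False
    x3 -> (x1 | x4) = False
      x1 | x4 = False
The formula evaluates to True.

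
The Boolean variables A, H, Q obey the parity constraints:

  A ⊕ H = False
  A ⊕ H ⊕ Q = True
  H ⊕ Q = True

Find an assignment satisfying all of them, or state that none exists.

A=F; H=F; Q=T

A ⊕ H = F ⊕ F = False ✓
A ⊕ H ⊕ Q = F ⊕ F ⊕ T = True ✓
H ⊕ Q = F ⊕ T = True ✓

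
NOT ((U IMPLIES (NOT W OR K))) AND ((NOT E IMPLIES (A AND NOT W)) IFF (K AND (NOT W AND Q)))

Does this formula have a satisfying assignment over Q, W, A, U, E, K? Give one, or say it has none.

Q = True, W = True, A = False, U = True, E = False, K = False

  NOT ((U IMPLIES (NOT W OR K))) = True
    U IMPLIES (NOT W OR K) = False
      NOT W OR K = False
        NOT W = False
  (NOT E IMPLIES (A AND NOT W)) IFF (K AND (NOT W AND Q)) = True
    NOT E IMPLIES (A AND NOT W) = False
      NOT E = True
      A AND NOT W = False
        NOT W = False
    K AND (NOT W AND Q) = False
      NOT W AND Q = False
        NOT W = False
Both conjuncts True, so the formula holds.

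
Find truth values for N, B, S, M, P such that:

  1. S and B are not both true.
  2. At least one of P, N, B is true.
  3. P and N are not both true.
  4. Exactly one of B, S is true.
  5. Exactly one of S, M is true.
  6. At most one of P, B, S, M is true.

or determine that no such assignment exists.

N=T, B=F, S=T, M=F, P=F

  (1) S=T, B=F — not both ✓
  (2) {P, N, B}: 1 true — at least one ✓
  (3) P=F, N=T — not both ✓
  (4) {B, S}: 1 true — exactly one ✓
  (5) {S, M}: 1 true — exactly one ✓
  (6) {P, B, S, M}: 1 true — at most one ✓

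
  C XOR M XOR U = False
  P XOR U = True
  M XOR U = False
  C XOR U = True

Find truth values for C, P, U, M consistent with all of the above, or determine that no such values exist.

C=F; P=F; U=T; M=T

C XOR M XOR U = F XOR T XOR T = False ✓
P XOR U = F XOR T = True ✓
M XOR U = T XOR T = False ✓
C XOR U = F XOR T = True ✓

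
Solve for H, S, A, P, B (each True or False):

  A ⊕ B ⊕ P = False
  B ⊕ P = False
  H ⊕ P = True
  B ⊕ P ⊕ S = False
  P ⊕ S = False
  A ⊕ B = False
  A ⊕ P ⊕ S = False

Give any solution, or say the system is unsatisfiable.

H = True; S = False; A = False; P = False; B = False

A ⊕ B ⊕ P = F ⊕ F ⊕ F = False ✓
B ⊕ P = F ⊕ F = False ✓
H ⊕ P = T ⊕ F = True ✓
B ⊕ P ⊕ S = F ⊕ F ⊕ F = False ✓
P ⊕ S = F ⊕ F = False ✓
A ⊕ B = F ⊕ F = False ✓
A ⊕ P ⊕ S = F ⊕ F ⊕ F = False ✓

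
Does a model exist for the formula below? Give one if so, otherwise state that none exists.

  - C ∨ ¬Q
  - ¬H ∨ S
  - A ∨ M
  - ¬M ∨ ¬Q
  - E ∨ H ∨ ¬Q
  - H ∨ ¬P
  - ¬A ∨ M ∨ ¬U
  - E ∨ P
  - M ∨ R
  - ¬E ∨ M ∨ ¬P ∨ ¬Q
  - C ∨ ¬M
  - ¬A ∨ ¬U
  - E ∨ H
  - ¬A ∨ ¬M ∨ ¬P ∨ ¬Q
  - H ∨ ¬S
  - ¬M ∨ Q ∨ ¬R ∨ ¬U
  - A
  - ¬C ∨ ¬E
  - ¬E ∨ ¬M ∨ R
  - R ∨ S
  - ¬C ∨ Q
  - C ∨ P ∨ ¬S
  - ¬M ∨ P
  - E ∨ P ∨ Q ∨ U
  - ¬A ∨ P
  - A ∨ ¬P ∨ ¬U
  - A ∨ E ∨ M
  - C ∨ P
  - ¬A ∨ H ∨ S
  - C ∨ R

Unit clause (A) forces A = True.
In (¬A ∨ P) only P is left, so P = True.
In (H ∨ ¬P) only H is left, so H = True.
In (¬A ∨ ¬U) only ¬U is left, so U = False.
In (¬H ∨ S) only S is left, so S = True.
Set C = False.
  then (C ∨ ¬Q) forces Q = False.
  then (C ∨ ¬M) forces M = False.
  then (C ∨ R) forces R = True.
Set E = True.
All clauses satisfied.

C = False, H = True, P = True, M = False, A = True, R = True, U = False, E = True, S = True, Q = False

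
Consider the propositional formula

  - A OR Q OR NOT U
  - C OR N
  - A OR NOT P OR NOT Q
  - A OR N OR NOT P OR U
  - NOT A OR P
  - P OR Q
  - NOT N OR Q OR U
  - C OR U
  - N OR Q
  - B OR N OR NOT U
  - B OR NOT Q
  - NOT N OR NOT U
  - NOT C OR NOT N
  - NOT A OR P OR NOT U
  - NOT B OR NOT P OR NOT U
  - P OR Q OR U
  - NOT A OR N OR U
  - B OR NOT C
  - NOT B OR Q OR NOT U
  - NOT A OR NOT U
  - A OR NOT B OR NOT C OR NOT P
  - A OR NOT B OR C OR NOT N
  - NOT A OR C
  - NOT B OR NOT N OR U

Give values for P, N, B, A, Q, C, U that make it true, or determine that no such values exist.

Set P = False.
  then (NOT A OR P) forces A = False.
  then (P OR Q) forces Q = True.
  then (B OR NOT Q) forces B = True.
Try N = True:
  (NOT N OR NOT U) forces U = False.
  clause (NOT B OR NOT N OR U) is falsified — backtrack.
So N = False.
  then (C OR N) forces C = True.
Set U = True.
All clauses satisfied.

P=F; N=F; B=T; A=F; Q=T; C=T; U=T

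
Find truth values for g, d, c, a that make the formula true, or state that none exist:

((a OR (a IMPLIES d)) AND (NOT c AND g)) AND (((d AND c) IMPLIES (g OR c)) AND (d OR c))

g=T, d=T, c=F, a=T

  (a OR (a IMPLIES d)) AND (NOT c AND g) = True
    a OR (a IMPLIES d) = True
      a IMPLIES d = True
    NOT c AND g = True
      NOT c = True
  ((d AND c) IMPLIES (g OR c)) AND (d OR c) = True
    (d AND c) IMPLIES (g OR c) = True
      d AND c = False
      g OR c = True
    d OR c = True
Both conjuncts True, so the formula holds.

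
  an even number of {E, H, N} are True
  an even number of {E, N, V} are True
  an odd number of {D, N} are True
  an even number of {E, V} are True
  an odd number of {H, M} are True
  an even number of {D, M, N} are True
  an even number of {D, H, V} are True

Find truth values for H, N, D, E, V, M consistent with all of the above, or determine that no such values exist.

Adding constraints 1, 3, 4, 7 mod 2: every variable appears an even number of times on the left, so the left side is 0.
But the right sides sum to 1 (mod 2). 0 ≠ 1 — the system is inconsistent.

No satisfying assignment exists.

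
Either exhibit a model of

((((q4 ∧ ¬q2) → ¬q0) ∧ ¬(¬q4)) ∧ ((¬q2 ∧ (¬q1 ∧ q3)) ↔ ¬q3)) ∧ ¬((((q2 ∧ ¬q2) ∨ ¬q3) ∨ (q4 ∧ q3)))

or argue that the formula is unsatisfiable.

No satisfying assignment exists.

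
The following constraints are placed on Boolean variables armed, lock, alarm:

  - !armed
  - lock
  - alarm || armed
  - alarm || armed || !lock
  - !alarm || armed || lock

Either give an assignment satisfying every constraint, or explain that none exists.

armed=F, lock=T, alarm=T

Unit clause (!armed) forces armed = False.
Unit clause (lock) forces lock = True.
In (alarm || armed) only alarm is left, so alarm = True.
Check each clause:
  (!armed): !armed holds.
  (lock): lock holds.
  (alarm || armed): alarm holds.
  (alarm || armed || !lock): alarm holds.
  (!alarm || armed || lock): lock holds.
All clauses satisfied.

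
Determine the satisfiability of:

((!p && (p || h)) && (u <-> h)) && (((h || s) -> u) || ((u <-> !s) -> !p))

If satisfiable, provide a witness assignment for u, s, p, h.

u = True, s = False, p = False, h = True

  (!p && (p || h)) && (u <-> h) = True
    !p && (p || h) = True
      !p = True
      p || h = True
    u <-> h = True
  ((h || s) -> u) || ((u <-> !s) -> !p) = True
    (h || s) -> u = True
      h || s = True
    (u <-> !s) -> !p = True
      u <-> !s = True
        !s = True
      !p = True
Both conjuncts True, so the formula holds.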